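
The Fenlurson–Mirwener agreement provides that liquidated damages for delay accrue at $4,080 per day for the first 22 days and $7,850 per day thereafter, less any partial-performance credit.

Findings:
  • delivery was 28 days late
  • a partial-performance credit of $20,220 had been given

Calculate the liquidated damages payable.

First 22 days: 22 × $4,080 = $89,760
Remaining days: (28 − 22) × $7,850 = $47,100
Accrued per-day damages: $89,760 + $47,100 = $136,860
Less partial-performance credit: $136,860 − $20,220 = $116,640

$116,640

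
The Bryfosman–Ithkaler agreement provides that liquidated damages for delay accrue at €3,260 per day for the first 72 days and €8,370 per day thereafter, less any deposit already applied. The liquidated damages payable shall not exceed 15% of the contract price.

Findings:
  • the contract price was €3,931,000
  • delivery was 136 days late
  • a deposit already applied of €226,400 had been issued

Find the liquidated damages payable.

First 72 days: 72 × €3,260 = €234,720
Remaining days: (136 − 72) × €8,370 = €535,680
Accrued per-day damages: €234,720 + €535,680 = €770,400
Less deposit already applied: €770,400 − €226,400 = €544,000
Cap: 15% of €3,931,000 = €589,650
Cap at €589,650: €544,000 is within the cap, no reduction.

€544,000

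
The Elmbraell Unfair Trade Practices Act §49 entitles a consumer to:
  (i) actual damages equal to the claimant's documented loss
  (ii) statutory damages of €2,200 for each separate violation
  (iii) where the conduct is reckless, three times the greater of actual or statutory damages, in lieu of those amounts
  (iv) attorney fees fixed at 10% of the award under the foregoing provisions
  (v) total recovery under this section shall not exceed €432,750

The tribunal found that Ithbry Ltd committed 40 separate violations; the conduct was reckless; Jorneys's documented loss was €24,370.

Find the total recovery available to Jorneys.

€290,400

Statutory damages: 40 × €2,200 = €88,000
Greater of actual damages (€24,370) or statutory damages (€88,000): €88,000
Trebled: 3 × €88,000 = €264,000
Attorney fees: 10% of €264,000 = €26,400
Total before cap: €264,000 + €26,400 = €290,400
Cap at €432,750: €290,400 is within the cap, no reduction.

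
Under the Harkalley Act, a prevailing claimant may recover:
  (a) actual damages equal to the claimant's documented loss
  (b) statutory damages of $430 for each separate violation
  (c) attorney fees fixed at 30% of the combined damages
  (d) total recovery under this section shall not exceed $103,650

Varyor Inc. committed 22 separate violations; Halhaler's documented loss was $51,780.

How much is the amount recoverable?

Total recovery: $79,612

Statutory damages: 22 × $430 = $9,460
Combined damages: $51,780 + $9,460 = $61,240
Attorney fees: 30% of $61,240 = $18,372
Total before cap: $61,240 + $18,372 = $79,612
Cap at $103,650: $79,612 is within the cap, no reduction.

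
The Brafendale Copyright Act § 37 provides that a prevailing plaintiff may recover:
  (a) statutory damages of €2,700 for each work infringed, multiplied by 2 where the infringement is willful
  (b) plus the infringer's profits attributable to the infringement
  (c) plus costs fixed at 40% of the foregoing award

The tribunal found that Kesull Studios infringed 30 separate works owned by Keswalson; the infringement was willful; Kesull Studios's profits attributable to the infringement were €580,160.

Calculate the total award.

Statutory damages: 30 × €2,700 = €81,000
Doubled: 2 × €81,000 = €162,000
Combined award: €162,000 + €580,160 = €742,160
Costs: 40% of €742,160 = €296,864
Award plus costs: €742,160 + €296,864 = €1,039,024

Award: €1,039,024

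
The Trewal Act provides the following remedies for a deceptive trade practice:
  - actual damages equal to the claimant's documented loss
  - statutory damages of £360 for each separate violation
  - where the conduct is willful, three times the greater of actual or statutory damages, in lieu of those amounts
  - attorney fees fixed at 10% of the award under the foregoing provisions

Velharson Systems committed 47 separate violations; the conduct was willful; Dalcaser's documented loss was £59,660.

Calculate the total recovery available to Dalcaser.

£196,878

Statutory damages: 47 × £360 = £16,920
Greater of actual damages (£59,660) or statutory damages (£16,920): £59,660
Trebled: 3 × £59,660 = £178,980
Attorney fees: 10% of £178,980 = £17,898
Total recovery: £178,980 + £17,898 = £196,878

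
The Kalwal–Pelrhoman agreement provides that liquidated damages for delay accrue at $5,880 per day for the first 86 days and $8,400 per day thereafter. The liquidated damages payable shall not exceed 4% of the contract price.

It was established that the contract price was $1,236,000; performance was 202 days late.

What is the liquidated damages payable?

First 86 days: 86 × $5,880 = $505,680
Remaining days: (202 − 86) × $8,400 = $974,400
Accrued per-day damages: $505,680 + $974,400 = $1,480,080
Cap: 4% of $1,236,000 = $49,440
Cap at $49,440: $1,480,080 exceeds the cap → $49,440

Liquidated damages: $49,440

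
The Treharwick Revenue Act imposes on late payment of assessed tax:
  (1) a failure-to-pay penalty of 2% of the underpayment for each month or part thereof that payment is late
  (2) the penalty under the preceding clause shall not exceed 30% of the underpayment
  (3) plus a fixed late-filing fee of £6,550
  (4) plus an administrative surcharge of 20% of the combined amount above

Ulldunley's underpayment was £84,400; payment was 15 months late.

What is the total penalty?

Accrued rate: 2% × 15 = 30%, capped at 30% → 30%
Failure-to-pay penalty: 30% of £84,400 = £25,320
Penalty before surcharge: £25,320 + £6,550 = £31,870
Administrative surcharge: 20% of £31,870 = £6,374
Total penalty: £31,870 + £6,374 = £38,244

£38,244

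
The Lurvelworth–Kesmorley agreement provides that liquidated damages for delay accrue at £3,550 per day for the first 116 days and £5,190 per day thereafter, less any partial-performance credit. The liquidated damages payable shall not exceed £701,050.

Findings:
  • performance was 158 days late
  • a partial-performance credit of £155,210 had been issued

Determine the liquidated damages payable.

First 116 days: 116 × £3,550 = £411,800
Remaining days: (158 − 116) × £5,190 = £217,980
Accrued per-day damages: £411,800 + £217,980 = £629,780
Less partial-performance credit: £629,780 − £155,210 = £474,570
Cap at £701,050: £474,570 is within the cap, no reduction.

£474,570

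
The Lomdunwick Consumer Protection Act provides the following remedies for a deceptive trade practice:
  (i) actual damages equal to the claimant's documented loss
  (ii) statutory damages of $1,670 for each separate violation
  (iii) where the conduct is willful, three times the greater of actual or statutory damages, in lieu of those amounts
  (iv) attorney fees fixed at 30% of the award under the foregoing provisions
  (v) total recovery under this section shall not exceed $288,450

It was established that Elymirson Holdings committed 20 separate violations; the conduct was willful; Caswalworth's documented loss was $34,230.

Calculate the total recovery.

Statutory damages: 20 × $1,670 = $33,400
Greater of actual damages ($34,230) or statutory damages ($33,400): $34,230
Trebled: 3 × $34,230 = $102,690
Attorney fees: 30% of $102,690 = $30,807
Total before cap: $102,690 + $30,807 = $133,497
Cap at $288,450: $133,497 is within the cap, no reduction.

$133,497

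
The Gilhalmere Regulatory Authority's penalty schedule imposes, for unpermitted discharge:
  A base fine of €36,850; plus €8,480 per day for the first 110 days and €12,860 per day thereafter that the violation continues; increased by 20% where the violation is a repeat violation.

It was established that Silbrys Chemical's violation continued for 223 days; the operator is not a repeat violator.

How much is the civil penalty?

First 110 days: 110 × €8,480 = €932,800
Remaining days: (223 − 110) × €12,860 = €1,453,180
Per-day component: €932,800 + €1,453,180 = €2,385,980
Base plus per-day: €36,850 + €2,385,980 = €2,422,830
The operator is not a repeat violator: no 20% increase.

€2,422,830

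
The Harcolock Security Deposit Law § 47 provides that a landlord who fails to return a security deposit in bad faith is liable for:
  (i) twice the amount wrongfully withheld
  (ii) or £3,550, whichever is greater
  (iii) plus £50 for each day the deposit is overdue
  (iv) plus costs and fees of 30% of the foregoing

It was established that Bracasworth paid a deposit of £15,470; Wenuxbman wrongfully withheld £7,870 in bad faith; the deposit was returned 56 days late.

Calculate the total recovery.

£24,102

Doubled: 2 × £7,870 = £15,740
Minimum £3,550: £15,740 meets the minimum, no increase.
Late-return penalty: 56 × £50 = £2,800
Damages plus late penalty: £15,740 + £2,800 = £18,540
Costs and fees: 30% of £18,540 = £5,562
Total recovery: £18,540 + £5,562 = £24,102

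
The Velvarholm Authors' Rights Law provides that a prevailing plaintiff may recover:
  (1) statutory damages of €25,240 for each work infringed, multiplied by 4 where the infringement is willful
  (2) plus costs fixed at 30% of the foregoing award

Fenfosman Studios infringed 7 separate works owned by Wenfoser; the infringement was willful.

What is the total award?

Statutory damages: 7 × €25,240 = €176,680
Multiplied by 4: 4 × €176,680 = €706,720
Costs: 30% of €706,720 = €212,016
Award plus costs: €706,720 + €212,016 = €918,736

€918,736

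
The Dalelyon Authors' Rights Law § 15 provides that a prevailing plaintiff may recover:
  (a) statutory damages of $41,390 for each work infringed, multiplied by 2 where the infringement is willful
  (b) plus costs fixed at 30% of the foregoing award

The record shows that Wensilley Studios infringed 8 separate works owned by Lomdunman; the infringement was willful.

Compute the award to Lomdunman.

Statutory damages: 8 × $41,390 = $331,120
Doubled: 2 × $331,120 = $662,240
Costs: 30% of $662,240 = $198,672
Award plus costs: $662,240 + $198,672 = $860,912

$860,912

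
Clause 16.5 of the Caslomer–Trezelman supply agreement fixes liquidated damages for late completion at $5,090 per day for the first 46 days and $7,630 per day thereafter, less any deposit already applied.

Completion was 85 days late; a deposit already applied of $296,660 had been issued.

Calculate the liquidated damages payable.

$235,050

First 46 days: 46 × $5,090 = $234,140
Remaining days: (85 − 46) × $7,630 = $297,570
Accrued per-day damages: $234,140 + $297,570 = $531,710
Less deposit already applied: $531,710 − $296,660 = $235,050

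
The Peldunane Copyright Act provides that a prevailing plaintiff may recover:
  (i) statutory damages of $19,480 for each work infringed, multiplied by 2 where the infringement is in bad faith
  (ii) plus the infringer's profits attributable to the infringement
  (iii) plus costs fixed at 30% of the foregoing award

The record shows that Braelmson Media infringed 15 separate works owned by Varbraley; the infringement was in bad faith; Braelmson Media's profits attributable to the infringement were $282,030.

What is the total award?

Statutory damages: 15 × $19,480 = $292,200
Doubled: 2 × $292,200 = $584,400
Combined award: $584,400 + $282,030 = $866,430
Costs: 30% of $866,430 = $259,929
Award plus costs: $866,430 + $259,929 = $1,126,359

Award: $1,126,359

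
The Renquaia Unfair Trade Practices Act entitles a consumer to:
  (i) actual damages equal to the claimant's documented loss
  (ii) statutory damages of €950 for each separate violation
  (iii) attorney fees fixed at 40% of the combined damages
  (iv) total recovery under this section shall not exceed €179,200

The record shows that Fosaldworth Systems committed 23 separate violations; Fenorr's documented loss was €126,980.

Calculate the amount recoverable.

Statutory damages: 23 × €950 = €21,850
Combined damages: €126,980 + €21,850 = €148,830
Attorney fees: 40% of €148,830 = €59,532
Total before cap: €148,830 + €59,532 = €208,362
Cap at €179,200: €208,362 exceeds the cap → €179,200

€179,200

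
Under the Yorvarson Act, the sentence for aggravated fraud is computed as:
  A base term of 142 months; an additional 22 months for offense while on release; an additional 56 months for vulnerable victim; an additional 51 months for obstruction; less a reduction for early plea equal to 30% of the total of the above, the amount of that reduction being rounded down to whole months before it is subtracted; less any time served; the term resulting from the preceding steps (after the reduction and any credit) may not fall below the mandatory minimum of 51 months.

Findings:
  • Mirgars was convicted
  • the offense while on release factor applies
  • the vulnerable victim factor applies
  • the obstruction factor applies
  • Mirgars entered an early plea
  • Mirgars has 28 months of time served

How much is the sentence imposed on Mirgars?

Offense while on release enhancement: +22 months
Vulnerable victim enhancement: +56 months
Obstruction enhancement: +51 months
Adjusted term: 142 months + 22 months + 56 months + 51 months = 271 months
Early plea reduction: 30% of 271 months = 81 months (rounded down)
After reduction: 271 − 81 = 190 months
Less time served: 190 months − 28 months = 162 months
Minimum 51 months: 162 months meets the minimum, no increase.

Sentence: 162 months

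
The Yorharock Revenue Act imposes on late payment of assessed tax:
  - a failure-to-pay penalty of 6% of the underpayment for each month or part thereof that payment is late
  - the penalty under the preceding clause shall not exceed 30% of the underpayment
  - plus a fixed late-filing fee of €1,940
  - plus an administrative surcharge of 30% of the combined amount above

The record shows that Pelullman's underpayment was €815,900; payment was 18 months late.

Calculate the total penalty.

€320,723

Accrued rate: 6% × 18 = 108%, capped at 30% → 30%
Failure-to-pay penalty: 30% of €815,900 = €244,770
Penalty before surcharge: €244,770 + €1,940 = €246,710
Administrative surcharge: 30% of €246,710 = €74,013
Total penalty: €246,710 + €74,013 = €320,723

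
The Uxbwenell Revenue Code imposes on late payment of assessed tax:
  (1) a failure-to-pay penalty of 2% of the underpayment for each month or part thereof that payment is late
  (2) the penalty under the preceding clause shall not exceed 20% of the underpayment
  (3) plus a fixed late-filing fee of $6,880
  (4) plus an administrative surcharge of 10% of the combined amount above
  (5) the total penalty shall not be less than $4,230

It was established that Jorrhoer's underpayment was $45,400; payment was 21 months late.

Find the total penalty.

$17,556

Accrued rate: 2% × 21 = 42%, capped at 20% → 20%
Failure-to-pay penalty: 20% of $45,400 = $9,080
Penalty before surcharge: $9,080 + $6,880 = $15,960
Administrative surcharge: 10% of $15,960 = $1,596
Total penalty: $15,960 + $1,596 = $17,556
Minimum $4,230: $17,556 meets the minimum, no increase.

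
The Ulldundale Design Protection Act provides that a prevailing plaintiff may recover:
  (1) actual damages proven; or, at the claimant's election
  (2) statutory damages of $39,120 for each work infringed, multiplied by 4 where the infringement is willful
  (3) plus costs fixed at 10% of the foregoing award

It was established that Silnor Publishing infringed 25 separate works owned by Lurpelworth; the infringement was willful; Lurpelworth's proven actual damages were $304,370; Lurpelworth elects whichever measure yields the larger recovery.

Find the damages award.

$4,303,200

Statutory damages: 25 × $39,120 = $978,000
Multiplied by 4: 4 × $978,000 = $3,912,000
Greater of actual damages ($304,370) or enhanced statutory damages ($3,912,000): $3,912,000
Costs: 10% of $3,912,000 = $391,200
Award plus costs: $3,912,000 + $391,200 = $4,303,200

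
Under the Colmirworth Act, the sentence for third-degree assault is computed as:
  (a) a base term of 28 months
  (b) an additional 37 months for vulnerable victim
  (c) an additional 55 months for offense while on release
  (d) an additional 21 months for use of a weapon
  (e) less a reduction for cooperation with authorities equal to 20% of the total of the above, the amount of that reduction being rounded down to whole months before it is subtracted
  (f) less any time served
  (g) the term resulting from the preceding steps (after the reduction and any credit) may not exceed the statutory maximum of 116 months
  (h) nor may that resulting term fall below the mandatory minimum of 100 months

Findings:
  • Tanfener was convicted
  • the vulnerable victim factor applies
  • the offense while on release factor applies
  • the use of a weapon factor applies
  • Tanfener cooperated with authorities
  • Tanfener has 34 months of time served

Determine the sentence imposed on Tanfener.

Vulnerable victim enhancement: +37 months
Offense while on release enhancement: +55 months
Use of a weapon enhancement: +21 months
Adjusted term: 28 months + 37 months + 55 months + 21 months = 141 months
Cooperation with authorities reduction: 20% of 141 months = 28 months (rounded down)
After reduction: 141 − 28 = 113 months
Less time served: 113 months − 34 months = 79 months
Cap at 116 months: 79 months is within the cap, no reduction.
Minimum 100 months: 79 months is below the minimum → 100 months

Sentence: 100 months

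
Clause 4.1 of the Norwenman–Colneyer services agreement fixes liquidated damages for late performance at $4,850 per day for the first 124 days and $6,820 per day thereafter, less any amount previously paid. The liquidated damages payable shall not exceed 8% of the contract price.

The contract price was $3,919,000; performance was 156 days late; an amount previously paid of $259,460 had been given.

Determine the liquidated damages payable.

First 124 days: 124 × $4,850 = $601,400
Remaining days: (156 − 124) × $6,820 = $218,240
Accrued per-day damages: $601,400 + $218,240 = $819,640
Less amount previously paid: $819,640 − $259,460 = $560,180
Cap: 8% of $3,919,000 = $313,520
Cap at $313,520: $560,180 exceeds the cap → $313,520

Liquidated damages: $313,520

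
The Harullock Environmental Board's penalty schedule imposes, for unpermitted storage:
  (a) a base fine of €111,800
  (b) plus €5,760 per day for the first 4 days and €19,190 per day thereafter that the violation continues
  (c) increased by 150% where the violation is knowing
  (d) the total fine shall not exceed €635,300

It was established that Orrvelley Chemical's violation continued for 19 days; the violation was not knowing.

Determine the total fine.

€422,690

First 4 days: 4 × €5,760 = €23,040
Remaining days: (19 − 4) × €19,190 = €287,850
Per-day component: €23,040 + €287,850 = €310,890
Base plus per-day: €111,800 + €310,890 = €422,690
The violation was not knowing: no 150% increase.
Cap at €635,300: €422,690 is within the cap, no reduction.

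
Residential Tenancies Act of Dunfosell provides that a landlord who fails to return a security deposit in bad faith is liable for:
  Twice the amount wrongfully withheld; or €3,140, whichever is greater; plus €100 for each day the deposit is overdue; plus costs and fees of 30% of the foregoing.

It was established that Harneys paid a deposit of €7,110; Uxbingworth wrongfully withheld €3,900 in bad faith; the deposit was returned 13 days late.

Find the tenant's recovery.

Doubled: 2 × €3,900 = €7,800
Minimum €3,140: €7,800 meets the minimum, no increase.
Late-return penalty: 13 × €100 = €1,300
Damages plus late penalty: €7,800 + €1,300 = €9,100
Costs and fees: 30% of €9,100 = €2,730
Total recovery: €9,100 + €2,730 = €11,830

€11,830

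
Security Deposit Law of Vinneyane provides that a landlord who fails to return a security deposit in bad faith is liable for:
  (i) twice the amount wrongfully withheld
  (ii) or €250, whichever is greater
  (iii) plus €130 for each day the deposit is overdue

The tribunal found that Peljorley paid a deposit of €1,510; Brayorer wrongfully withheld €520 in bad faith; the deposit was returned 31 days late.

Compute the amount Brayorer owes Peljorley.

Doubled: 2 × €520 = €1,040
Minimum €250: €1,040 meets the minimum, no increase.
Late-return penalty: 31 × €130 = €4,030
Damages plus late penalty: €1,040 + €4,030 = €5,070

Recovery: €5,070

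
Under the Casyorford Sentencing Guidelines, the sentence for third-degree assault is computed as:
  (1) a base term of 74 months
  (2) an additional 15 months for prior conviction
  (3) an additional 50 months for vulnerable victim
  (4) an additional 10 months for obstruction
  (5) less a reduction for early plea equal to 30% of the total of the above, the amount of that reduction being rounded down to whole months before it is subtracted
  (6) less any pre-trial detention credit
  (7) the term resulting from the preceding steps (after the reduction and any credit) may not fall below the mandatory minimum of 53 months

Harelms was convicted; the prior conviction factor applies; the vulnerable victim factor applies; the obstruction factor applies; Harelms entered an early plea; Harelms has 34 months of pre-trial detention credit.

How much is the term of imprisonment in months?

71 months

Prior conviction enhancement: +15 months
Vulnerable victim enhancement: +50 months
Obstruction enhancement: +10 months
Adjusted term: 74 months + 15 months + 50 months + 10 months = 149 months
Early plea reduction: 30% of 149 months = 44 months (rounded down)
After reduction: 149 − 44 = 105 months
Less pre-trial detention credit: 105 months − 34 months = 71 months
Minimum 53 months: 71 months meets the minimum, no increase.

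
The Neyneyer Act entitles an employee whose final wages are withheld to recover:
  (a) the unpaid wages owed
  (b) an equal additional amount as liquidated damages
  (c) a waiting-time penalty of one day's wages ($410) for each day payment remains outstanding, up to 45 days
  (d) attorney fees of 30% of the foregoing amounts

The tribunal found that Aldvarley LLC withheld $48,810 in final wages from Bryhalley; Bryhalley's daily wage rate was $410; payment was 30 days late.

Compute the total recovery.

Total award: $142,896

Liquidated damages (equal amount): $48,810
Penalty days: min(30, 45) = 30
Waiting-time penalty: 30 × $410 = $12,300
Subtotal: $48,810 + $48,810 + $12,300 = $109,920
Attorney fees: 30% of $109,920 = $32,976
Total award: $109,920 + $32,976 = $142,896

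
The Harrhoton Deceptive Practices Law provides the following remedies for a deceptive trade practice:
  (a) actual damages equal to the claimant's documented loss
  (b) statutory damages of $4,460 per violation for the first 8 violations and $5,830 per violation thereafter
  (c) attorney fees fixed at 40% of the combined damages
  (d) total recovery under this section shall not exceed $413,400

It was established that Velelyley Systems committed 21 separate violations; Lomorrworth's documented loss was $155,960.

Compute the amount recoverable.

First 8 violations: 8 × $4,460 = $35,680
Remaining violations: (21 − 8) × $5,830 = $75,790
Statutory damages: $35,680 + $75,790 = $111,470
Combined damages: $155,960 + $111,470 = $267,430
Attorney fees: 40% of $267,430 = $106,972
Total before cap: $267,430 + $106,972 = $374,402
Cap at $413,400: $374,402 is within the cap, no reduction.

$374,402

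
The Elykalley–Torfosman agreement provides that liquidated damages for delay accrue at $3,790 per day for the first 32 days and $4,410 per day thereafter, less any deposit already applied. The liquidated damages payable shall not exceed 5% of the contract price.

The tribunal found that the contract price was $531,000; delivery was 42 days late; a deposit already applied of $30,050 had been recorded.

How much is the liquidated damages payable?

$26,550

First 32 days: 32 × $3,790 = $121,280
Remaining days: (42 − 32) × $4,410 = $44,100
Accrued per-day damages: $121,280 + $44,100 = $165,380
Less deposit already applied: $165,380 − $30,050 = $135,330
Cap: 5% of $531,000 = $26,550
Cap at $26,550: $135,330 exceeds the cap → $26,550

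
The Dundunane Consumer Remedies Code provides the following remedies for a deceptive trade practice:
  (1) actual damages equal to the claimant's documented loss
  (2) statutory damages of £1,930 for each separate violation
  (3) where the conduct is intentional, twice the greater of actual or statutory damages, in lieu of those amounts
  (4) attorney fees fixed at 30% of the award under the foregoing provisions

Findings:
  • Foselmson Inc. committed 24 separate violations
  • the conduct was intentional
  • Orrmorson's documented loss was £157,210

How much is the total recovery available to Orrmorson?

Statutory damages: 24 × £1,930 = £46,320
Greater of actual damages (£157,210) or statutory damages (£46,320): £157,210
Doubled: 2 × £157,210 = £314,420
Attorney fees: 30% of £314,420 = £94,326
Total recovery: £314,420 + £94,326 = £408,746

Total recovery: £408,746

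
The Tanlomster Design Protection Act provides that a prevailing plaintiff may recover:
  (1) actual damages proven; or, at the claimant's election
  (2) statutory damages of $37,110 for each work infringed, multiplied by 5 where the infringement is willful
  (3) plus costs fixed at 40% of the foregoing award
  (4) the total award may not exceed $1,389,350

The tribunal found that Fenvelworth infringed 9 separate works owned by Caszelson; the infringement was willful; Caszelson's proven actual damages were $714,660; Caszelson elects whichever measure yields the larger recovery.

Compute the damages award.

$1,389,350

Statutory damages: 9 × $37,110 = $333,990
Multiplied by 5: 5 × $333,990 = $1,669,950
Greater of actual damages ($714,660) or enhanced statutory damages ($1,669,950): $1,669,950
Costs: 40% of $1,669,950 = $667,980
Award plus costs: $1,669,950 + $667,980 = $2,337,930
Cap at $1,389,350: $2,337,930 exceeds the cap → $1,389,350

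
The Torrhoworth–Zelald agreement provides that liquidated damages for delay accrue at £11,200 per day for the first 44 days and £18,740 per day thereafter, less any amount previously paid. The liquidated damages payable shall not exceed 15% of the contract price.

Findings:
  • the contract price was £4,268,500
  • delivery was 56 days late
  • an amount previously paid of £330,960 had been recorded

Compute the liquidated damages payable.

£386,720

First 44 days: 44 × £11,200 = £492,800
Remaining days: (56 − 44) × £18,740 = £224,880
Accrued per-day damages: £492,800 + £224,880 = £717,680
Less amount previously paid: £717,680 − £330,960 = £386,720
Cap: 15% of £4,268,500 = £640,275
Cap at £640,275: £386,720 is within the cap, no reduction.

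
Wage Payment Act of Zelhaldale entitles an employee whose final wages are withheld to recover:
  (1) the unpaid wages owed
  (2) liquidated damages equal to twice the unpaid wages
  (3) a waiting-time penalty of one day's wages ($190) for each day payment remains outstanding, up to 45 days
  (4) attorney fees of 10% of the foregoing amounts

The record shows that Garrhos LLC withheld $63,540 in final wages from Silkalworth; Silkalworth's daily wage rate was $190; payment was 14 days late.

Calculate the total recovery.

Doubled: 2 × $63,540 = $127,080
Penalty days: min(14, 45) = 14
Waiting-time penalty: 14 × $190 = $2,660
Subtotal: $63,540 + $127,080 + $2,660 = $193,280
Attorney fees: 10% of $193,280 = $19,328
Total award: $193,280 + $19,328 = $212,608

$212,608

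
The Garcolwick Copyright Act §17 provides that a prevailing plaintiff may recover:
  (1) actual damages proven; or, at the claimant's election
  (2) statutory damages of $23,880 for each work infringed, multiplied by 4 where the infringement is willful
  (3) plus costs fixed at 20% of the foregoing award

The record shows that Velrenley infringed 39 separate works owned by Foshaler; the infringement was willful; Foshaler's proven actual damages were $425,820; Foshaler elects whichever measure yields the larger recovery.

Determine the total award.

$4,470,336

Statutory damages: 39 × $23,880 = $931,320
Multiplied by 4: 4 × $931,320 = $3,725,280
Greater of actual damages ($425,820) or enhanced statutory damages ($3,725,280): $3,725,280
Costs: 20% of $3,725,280 = $745,056
Award plus costs: $3,725,280 + $745,056 = $4,470,336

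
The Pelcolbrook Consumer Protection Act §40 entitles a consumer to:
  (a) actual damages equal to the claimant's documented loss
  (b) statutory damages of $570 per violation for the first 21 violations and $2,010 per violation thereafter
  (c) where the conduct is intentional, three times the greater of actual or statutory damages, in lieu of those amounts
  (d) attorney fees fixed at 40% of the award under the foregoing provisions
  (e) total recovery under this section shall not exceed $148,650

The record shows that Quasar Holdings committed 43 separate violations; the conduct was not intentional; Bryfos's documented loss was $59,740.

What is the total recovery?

$148,650

First 21 violations: 21 × $570 = $11,970
Remaining violations: (43 − 21) × $2,010 = $44,220
Statutory damages: $11,970 + $44,220 = $56,190
Conduct not intentional: the in-lieu enhancement does not apply.
Actual plus statutory damages: $59,740 + $56,190 = $115,930
Attorney fees: 40% of $115,930 = $46,372
Total before cap: $115,930 + $46,372 = $162,302
Cap at $148,650: $162,302 exceeds the cap → $148,650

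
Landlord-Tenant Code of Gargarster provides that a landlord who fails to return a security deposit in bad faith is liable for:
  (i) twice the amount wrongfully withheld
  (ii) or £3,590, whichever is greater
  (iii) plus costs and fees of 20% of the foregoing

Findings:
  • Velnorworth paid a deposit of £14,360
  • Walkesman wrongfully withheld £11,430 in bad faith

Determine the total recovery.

Doubled: 2 × £11,430 = £22,860
Minimum £3,590: £22,860 meets the minimum, no increase.
Costs and fees: 20% of £22,860 = £4,572
Total recovery: £22,860 + £4,572 = £27,432

Recovery: £27,432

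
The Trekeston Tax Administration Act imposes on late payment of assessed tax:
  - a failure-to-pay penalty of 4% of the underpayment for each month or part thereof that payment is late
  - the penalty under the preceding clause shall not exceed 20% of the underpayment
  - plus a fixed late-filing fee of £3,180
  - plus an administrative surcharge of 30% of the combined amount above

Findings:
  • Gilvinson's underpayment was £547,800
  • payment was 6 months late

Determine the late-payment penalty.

Accrued rate: 4% × 6 = 24%, capped at 20% → 20%
Failure-to-pay penalty: 20% of £547,800 = £109,560
Penalty before surcharge: £109,560 + £3,180 = £112,740
Administrative surcharge: 30% of £112,740 = £33,822
Total penalty: £112,740 + £33,822 = £146,562

Penalty: £146,562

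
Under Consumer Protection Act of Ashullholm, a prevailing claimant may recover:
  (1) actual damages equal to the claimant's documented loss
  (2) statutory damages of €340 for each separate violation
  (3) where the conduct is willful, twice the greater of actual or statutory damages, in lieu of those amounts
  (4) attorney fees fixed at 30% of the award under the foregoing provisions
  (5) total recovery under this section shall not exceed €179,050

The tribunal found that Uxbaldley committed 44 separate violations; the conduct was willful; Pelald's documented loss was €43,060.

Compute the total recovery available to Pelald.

€111,956

Statutory damages: 44 × €340 = €14,960
Greater of actual damages (€43,060) or statutory damages (€14,960): €43,060
Doubled: 2 × €43,060 = €86,120
Attorney fees: 30% of €86,120 = €25,836
Total before cap: €86,120 + €25,836 = €111,956
Cap at €179,050: €111,956 is within the cap, no reduction.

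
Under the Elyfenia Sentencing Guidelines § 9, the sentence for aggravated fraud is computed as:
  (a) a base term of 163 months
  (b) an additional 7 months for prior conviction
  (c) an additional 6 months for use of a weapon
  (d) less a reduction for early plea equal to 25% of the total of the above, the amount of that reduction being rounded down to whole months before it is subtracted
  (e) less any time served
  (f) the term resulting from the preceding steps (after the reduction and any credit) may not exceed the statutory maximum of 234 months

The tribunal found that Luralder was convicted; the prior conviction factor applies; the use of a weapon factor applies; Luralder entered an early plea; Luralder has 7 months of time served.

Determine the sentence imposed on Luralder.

Prior conviction enhancement: +7 months
Use of a weapon enhancement: +6 months
Adjusted term: 163 months + 7 months + 6 months = 176 months
Early plea reduction: 25% of 176 months = 44 months (rounded down)
After reduction: 176 − 44 = 132 months
Less time served: 132 months − 7 months = 125 months
Cap at 234 months: 125 months is within the cap, no reduction.

125 months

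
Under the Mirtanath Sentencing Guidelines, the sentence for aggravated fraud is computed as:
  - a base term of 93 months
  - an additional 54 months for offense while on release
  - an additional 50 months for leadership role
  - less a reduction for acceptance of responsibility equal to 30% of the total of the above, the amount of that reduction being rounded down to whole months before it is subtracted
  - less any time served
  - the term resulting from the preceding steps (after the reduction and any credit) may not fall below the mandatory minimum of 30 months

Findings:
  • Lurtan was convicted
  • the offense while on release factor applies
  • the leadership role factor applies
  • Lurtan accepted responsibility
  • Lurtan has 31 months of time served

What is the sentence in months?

Offense while on release enhancement: +54 months
Leadership role enhancement: +50 months
Adjusted term: 93 months + 54 months + 50 months = 197 months
Acceptance of responsibility reduction: 30% of 197 months = 59 months (rounded down)
After reduction: 197 − 59 = 138 months
Less time served: 138 months − 31 months = 107 months
Minimum 30 months: 107 months meets the minimum, no increase.

107 months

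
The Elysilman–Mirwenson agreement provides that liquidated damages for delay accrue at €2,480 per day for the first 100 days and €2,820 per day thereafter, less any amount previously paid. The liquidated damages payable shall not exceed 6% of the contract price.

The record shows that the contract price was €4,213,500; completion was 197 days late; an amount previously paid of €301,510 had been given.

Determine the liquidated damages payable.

First 100 days: 100 × €2,480 = €248,000
Remaining days: (197 − 100) × €2,820 = €273,540
Accrued per-day damages: €248,000 + €273,540 = €521,540
Less amount previously paid: €521,540 − €301,510 = €220,030
Cap: 6% of €4,213,500 = €252,810
Cap at €252,810: €220,030 is within the cap, no reduction.

€220,030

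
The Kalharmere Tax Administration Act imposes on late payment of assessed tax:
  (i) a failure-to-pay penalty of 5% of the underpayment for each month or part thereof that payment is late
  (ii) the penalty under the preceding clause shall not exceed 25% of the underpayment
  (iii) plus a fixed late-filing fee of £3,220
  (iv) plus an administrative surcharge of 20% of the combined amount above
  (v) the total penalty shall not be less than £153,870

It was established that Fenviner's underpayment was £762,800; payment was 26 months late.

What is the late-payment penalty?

Accrued rate: 5% × 26 = 130%, capped at 25% → 25%
Failure-to-pay penalty: 25% of £762,800 = £190,700
Penalty before surcharge: £190,700 + £3,220 = £193,920
Administrative surcharge: 20% of £193,920 = £38,784
Total penalty: £193,920 + £38,784 = £232,704
Minimum £153,870: £232,704 meets the minimum, no increase.

Penalty: £232,704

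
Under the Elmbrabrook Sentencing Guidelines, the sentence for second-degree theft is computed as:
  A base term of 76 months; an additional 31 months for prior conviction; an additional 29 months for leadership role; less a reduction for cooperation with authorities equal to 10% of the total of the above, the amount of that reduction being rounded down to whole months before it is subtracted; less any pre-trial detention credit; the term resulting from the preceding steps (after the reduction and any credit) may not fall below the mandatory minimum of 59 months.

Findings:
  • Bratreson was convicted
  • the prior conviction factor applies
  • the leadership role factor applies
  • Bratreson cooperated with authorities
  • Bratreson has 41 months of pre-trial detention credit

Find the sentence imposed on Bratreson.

Prior conviction enhancement: +31 months
Leadership role enhancement: +29 months
Adjusted term: 76 months + 31 months + 29 months = 136 months
Cooperation with authorities reduction: 10% of 136 months = 13 months (rounded down)
After reduction: 136 − 13 = 123 months
Less pre-trial detention credit: 123 months − 41 months = 82 months
Minimum 59 months: 82 months meets the minimum, no increase.

82 months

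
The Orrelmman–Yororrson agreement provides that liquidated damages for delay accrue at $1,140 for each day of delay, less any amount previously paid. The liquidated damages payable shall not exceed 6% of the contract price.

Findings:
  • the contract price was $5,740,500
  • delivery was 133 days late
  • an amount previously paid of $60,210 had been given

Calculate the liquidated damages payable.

Per-day damages: 133 × $1,140 = $151,620
Less amount previously paid: $151,620 − $60,210 = $91,410
Cap: 6% of $5,740,500 = $344,430
Cap at $344,430: $91,410 is within the cap, no reduction.

$91,410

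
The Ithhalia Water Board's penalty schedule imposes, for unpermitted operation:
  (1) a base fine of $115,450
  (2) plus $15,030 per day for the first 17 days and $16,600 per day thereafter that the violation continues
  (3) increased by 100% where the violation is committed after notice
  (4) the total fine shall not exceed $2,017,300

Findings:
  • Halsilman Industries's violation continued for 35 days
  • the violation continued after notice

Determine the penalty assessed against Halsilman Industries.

$1,339,520

First 17 days: 17 × $15,030 = $255,510
Remaining days: (35 − 17) × $16,600 = $298,800
Per-day component: $255,510 + $298,800 = $554,310
Base plus per-day: $115,450 + $554,310 = $669,760
Enhancement: 100% of $669,760 = $669,760
Enhanced fine: $669,760 + $669,760 = $1,339,520
Cap at $2,017,300: $1,339,520 is within the cap, no reduction.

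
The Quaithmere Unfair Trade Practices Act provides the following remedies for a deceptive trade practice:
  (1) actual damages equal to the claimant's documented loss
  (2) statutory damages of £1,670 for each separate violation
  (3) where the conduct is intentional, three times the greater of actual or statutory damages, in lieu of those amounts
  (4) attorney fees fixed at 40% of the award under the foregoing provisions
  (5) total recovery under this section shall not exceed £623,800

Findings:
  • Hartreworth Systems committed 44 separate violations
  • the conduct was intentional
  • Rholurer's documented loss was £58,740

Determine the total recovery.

Statutory damages: 44 × £1,670 = £73,480
Greater of actual damages (£58,740) or statutory damages (£73,480): £73,480
Trebled: 3 × £73,480 = £220,440
Attorney fees: 40% of £220,440 = £88,176
Total before cap: £220,440 + £88,176 = £308,616
Cap at £623,800: £308,616 is within the cap, no reduction.

£308,616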